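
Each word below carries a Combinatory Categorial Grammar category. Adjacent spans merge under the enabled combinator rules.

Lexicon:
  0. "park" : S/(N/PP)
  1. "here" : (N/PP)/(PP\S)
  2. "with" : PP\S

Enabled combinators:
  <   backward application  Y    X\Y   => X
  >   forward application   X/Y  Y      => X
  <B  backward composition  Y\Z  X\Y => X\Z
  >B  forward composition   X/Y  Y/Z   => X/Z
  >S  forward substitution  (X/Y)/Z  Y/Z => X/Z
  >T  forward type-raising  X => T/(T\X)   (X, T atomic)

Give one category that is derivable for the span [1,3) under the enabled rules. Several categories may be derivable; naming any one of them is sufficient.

[0,3] S   >
  [0,1] "park" : S/(N/PP)
  [1,3] N/PP   >
    [1,2] "here" : (N/PP)/(PP\S)
    [2,3] "with" : PP\S

N/PP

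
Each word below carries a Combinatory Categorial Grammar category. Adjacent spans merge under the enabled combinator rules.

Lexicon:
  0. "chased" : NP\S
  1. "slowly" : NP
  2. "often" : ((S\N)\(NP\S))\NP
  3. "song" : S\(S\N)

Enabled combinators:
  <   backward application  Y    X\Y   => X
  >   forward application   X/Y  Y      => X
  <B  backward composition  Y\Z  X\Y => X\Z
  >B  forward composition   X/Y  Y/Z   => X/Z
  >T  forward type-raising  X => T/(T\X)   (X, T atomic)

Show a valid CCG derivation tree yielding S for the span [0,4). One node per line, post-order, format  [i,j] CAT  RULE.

[0,4] S   <
  [0,3] S\N   <
    [0,1] "chased" : NP\S
    [1,3] (S\N)\(NP\S)   <
      [1,2] "slowly" : NP
      [2,3] "often" : ((S\N)\(NP\S))\NP
  [3,4] "song" : S\(S\N)

[0,1] NP\S  lex  "chased"
[1,2] NP  lex  "slowly"
[2,3] ((S\N)\(NP\S))\NP  lex  "often"
[1,3] (S\N)\(NP\S)  <  k=2
[0,3] S\N  <  k=1
[3,4] S\(S\N)  lex  "song"
[0,4] S  <  k=3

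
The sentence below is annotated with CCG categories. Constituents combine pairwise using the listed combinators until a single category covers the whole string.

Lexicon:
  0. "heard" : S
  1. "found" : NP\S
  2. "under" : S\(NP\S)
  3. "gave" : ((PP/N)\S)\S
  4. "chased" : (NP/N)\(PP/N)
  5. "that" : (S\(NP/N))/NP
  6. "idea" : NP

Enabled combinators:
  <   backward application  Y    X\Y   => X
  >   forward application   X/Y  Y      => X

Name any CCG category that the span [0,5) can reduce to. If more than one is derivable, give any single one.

NP/N

[0,7] S   <
  [0,5] NP/N   <
    [0,4] PP/N   <
      [0,1] "heard" : S
      [1,4] (PP/N)\S   <
        [1,3] S   <
          [1,2] "found" : NP\S
          [2,3] "under" : S\(NP\S)
        [3,4] "gave" : ((PP/N)\S)\S
    [4,5] "chased" : (NP/N)\(PP/N)
  [5,7] S\(NP/N)   >
    [5,6] "that" : (S\(NP/N))/NP
    [6,7] "idea" : NP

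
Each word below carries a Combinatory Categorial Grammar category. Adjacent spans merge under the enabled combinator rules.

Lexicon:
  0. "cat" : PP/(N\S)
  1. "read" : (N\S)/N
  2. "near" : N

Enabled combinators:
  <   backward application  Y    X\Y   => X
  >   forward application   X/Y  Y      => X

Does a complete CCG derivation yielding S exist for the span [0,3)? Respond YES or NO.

PP/(N\S) (N\S)/N N
CKY chart[0,3] = {PP}; S ∉ chart

NO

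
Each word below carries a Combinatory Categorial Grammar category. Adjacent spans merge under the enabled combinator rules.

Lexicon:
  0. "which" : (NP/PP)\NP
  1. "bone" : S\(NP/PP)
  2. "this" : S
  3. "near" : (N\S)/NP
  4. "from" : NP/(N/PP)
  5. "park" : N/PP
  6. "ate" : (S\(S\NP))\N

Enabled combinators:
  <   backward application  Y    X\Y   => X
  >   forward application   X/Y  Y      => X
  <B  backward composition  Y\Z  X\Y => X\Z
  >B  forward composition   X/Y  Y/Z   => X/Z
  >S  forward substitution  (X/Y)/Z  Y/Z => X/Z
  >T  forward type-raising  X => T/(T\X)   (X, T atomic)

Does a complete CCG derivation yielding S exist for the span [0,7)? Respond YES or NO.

[0,7] S   <
  [0,2] S\NP   <B
    [0,1] "which" : (NP/PP)\NP
    [1,2] "bone" : S\(NP/PP)
  [2,7] S\(S\NP)   <
    [2,6] N   <
      [2,3] "this" : S
      [3,6] N\S   >
        [3,4] "near" : (N\S)/NP
        [4,6] NP   >
          [4,5] "from" : NP/(N/PP)
          [5,6] "park" : N/PP
    [6,7] "ate" : (S\(S\NP))\N

YES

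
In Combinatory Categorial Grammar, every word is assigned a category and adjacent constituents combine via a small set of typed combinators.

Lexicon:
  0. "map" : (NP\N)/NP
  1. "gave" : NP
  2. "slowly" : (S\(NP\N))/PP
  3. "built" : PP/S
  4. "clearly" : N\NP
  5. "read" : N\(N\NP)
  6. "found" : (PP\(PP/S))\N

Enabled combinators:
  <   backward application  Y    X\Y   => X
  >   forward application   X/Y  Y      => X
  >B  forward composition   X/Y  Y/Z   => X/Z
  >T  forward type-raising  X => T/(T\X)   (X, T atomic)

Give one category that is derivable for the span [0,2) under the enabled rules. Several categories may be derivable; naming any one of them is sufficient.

NP\N

[0,7] S   <
  [0,2] NP\N   >
    [0,1] "map" : (NP\N)/NP
    [1,2] "gave" : NP
  [2,7] S\(NP\N)   >
    [2,3] "slowly" : (S\(NP\N))/PP
    [3,7] PP   <
      [3,4] "built" : PP/S
      [4,7] PP\(PP/S)   <
        [4,6] N   <
          [4,5] "clearly" : N\NP
          [5,6] "read" : N\(N\NP)
        [6,7] "found" : (PP\(PP/S))\N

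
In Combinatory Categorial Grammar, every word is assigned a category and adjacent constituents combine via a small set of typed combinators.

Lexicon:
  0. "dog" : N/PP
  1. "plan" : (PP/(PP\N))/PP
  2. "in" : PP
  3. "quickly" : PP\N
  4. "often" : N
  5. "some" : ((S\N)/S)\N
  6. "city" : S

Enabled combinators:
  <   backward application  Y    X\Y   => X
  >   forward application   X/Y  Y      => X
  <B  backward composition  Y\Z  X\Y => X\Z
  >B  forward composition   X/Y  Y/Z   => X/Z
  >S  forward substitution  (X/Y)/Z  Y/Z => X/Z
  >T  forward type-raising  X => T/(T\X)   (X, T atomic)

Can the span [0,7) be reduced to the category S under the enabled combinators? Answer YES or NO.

YES

[0,7] S   <
  [0,4] N   >
    [0,1] "dog" : N/PP
    [1,4] PP   >
      [1,3] PP/(PP\N)   >
        [1,2] "plan" : (PP/(PP\N))/PP
        [2,3] "in" : PP
      [3,4] "quickly" : PP\N
  [4,7] S\N   >
    [4,6] (S\N)/S   <
      [4,5] "often" : N
      [5,6] "some" : ((S\N)/S)\N
    [6,7] "city" : S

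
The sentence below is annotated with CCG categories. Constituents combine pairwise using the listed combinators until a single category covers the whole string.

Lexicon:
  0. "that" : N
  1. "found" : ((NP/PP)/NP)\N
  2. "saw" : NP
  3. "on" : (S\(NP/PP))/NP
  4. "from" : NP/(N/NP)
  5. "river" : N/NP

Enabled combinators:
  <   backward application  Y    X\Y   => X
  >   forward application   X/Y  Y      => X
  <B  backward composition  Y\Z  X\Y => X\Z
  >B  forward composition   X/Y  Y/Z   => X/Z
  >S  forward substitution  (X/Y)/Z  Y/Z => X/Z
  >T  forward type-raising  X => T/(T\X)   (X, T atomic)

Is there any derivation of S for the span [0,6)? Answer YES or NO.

[0,6] S   <
  [0,3] NP/PP   >
    [0,2] (NP/PP)/NP   <
      [0,1] "that" : N
      [1,2] "found" : ((NP/PP)/NP)\N
    [2,3] "saw" : NP
  [3,6] S\(NP/PP)   >
    [3,4] "on" : (S\(NP/PP))/NP
    [4,6] NP   >
      [4,5] "from" : NP/(N/NP)
      [5,6] "river" : N/NP

YES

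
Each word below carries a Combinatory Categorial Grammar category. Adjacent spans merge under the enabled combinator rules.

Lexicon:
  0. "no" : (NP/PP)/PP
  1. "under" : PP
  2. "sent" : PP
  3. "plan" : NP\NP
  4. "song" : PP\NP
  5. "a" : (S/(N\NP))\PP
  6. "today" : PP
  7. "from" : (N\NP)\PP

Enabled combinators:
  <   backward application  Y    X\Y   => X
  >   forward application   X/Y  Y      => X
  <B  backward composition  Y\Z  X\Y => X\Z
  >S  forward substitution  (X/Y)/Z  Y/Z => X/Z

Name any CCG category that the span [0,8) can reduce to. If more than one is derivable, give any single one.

[0,8] S   >
  [0,6] S/(N\NP)   <
    [0,5] PP   <
      [0,3] NP   >
        [0,2] NP/PP   >
          [0,1] "no" : (NP/PP)/PP
          [1,2] "under" : PP
        [2,3] "sent" : PP
      [3,5] PP\NP   <B
        [3,4] "plan" : NP\NP
        [4,5] "song" : PP\NP
    [5,6] "a" : (S/(N\NP))\PP
  [6,8] N\NP   <
    [6,7] "today" : PP
    [7,8] "from" : (N\NP)\PP

S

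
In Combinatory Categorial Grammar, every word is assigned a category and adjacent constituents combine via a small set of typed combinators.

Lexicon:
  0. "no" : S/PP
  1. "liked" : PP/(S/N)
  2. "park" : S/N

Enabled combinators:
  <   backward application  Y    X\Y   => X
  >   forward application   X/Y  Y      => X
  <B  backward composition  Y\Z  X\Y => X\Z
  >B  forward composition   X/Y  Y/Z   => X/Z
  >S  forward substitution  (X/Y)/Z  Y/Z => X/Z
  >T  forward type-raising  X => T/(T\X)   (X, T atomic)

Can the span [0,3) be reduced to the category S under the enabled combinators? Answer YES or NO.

YES

[0,3] S   >
  [0,1] "no" : S/PP
  [1,3] PP   >
    [1,2] "liked" : PP/(S/N)
    [2,3] "park" : S/N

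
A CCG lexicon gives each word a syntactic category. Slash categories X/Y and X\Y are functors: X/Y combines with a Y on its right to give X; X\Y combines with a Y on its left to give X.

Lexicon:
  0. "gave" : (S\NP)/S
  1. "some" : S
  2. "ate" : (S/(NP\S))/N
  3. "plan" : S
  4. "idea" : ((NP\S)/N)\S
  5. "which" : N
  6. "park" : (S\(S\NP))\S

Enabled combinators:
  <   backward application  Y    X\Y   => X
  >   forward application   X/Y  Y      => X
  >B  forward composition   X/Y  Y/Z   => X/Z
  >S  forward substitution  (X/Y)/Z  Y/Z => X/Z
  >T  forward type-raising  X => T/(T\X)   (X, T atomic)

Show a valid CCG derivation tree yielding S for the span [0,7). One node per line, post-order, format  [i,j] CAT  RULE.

[0,7] S   <
  [0,2] S\NP   >
    [0,1] "gave" : (S\NP)/S
    [1,2] "some" : S
  [2,7] S\(S\NP)   <
    [2,6] S   >
      [2,5] S/N   >S
        [2,3] "ate" : (S/(NP\S))/N
        [3,5] (NP\S)/N   <
          [3,4] "plan" : S
          [4,5] "idea" : ((NP\S)/N)\S
      [5,6] "which" : N
    [6,7] "park" : (S\(S\NP))\S

[0,1] (S\NP)/S  lex  "gave"
[1,2] S  lex  "some"
[0,2] S\NP  >  k=1
[2,3] (S/(NP\S))/N  lex  "ate"
[3,4] S  lex  "plan"
[4,5] ((NP\S)/N)\S  lex  "idea"
[3,5] (NP\S)/N  <  k=4
[2,5] S/N  >S  k=3
[5,6] N  lex  "which"
[2,6] S  >  k=5
[6,7] (S\(S\NP))\S  lex  "park"
[2,7] S\(S\NP)  <  k=6
[0,7] S  <  k=2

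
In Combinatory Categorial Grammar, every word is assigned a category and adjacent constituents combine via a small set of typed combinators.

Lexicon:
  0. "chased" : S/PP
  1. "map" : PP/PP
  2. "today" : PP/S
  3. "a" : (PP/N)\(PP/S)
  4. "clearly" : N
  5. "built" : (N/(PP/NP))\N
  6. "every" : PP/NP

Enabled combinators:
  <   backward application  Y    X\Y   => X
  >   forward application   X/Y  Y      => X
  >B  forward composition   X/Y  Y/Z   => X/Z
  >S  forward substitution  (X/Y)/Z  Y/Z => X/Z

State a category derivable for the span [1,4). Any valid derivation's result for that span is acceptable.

PP/N

[0,7] S   >
  [0,4] S/N   >B
    [0,1] "chased" : S/PP
    [1,4] PP/N   >B
      [1,2] "map" : PP/PP
      [2,4] PP/N   <
        [2,3] "today" : PP/S
        [3,4] "a" : (PP/N)\(PP/S)
  [4,7] N   >
    [4,6] N/(PP/NP)   <
      [4,5] "clearly" : N
      [5,6] "built" : (N/(PP/NP))\N
    [6,7] "every" : PP/NP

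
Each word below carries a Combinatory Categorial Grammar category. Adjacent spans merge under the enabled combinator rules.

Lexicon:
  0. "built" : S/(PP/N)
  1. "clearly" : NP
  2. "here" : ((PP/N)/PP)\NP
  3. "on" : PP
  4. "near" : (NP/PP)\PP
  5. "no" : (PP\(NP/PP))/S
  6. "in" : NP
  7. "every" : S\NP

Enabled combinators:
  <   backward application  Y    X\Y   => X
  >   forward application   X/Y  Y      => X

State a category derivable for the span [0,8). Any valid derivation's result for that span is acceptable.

[0,8] S   >
  [0,1] "built" : S/(PP/N)
  [1,8] PP/N   >
    [1,3] (PP/N)/PP   <
      [1,2] "clearly" : NP
      [2,3] "here" : ((PP/N)/PP)\NP
    [3,8] PP   <
      [3,5] NP/PP   <
        [3,4] "on" : PP
        [4,5] "near" : (NP/PP)\PP
      [5,8] PP\(NP/PP)   >
        [5,6] "no" : (PP\(NP/PP))/S
        [6,8] S   <
          [6,7] "in" : NP
          [7,8] "every" : S\NP

S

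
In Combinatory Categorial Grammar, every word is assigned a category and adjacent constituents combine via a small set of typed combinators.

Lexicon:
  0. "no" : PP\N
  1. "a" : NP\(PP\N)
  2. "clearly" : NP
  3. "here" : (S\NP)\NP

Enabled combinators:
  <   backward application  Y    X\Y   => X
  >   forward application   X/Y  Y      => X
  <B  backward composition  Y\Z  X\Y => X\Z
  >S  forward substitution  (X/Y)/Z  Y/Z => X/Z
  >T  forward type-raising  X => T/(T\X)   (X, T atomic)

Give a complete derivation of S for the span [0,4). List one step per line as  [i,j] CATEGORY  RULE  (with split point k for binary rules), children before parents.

[0,1] PP\N  lex  "no"
[1,2] NP\(PP\N)  lex  "a"
[0,2] NP  <  k=1
[2,3] NP  lex  "clearly"
[3,4] (S\NP)\NP  lex  "here"
[2,4] S\NP  <  k=3
[0,4] S  <  k=2

[0,4] S   <
  [0,2] NP   <
    [0,1] "no" : PP\N
    [1,2] "a" : NP\(PP\N)
  [2,4] S\NP   <
    [2,3] "clearly" : NP
    [3,4] "here" : (S\NP)\NP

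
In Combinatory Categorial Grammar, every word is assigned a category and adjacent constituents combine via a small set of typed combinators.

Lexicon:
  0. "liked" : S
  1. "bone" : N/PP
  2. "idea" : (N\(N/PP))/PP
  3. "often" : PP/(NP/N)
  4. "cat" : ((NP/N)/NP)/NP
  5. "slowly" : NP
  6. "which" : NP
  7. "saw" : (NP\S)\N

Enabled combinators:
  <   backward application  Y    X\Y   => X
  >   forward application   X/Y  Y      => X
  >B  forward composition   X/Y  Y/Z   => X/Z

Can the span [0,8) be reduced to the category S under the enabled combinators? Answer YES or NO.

S N/PP (N\(N/PP))/PP PP/(NP/N) ((NP/N)/NP)/NP NP NP (NP\S)\N
CKY chart[0,8] = {NP}; S ∉ chart

NO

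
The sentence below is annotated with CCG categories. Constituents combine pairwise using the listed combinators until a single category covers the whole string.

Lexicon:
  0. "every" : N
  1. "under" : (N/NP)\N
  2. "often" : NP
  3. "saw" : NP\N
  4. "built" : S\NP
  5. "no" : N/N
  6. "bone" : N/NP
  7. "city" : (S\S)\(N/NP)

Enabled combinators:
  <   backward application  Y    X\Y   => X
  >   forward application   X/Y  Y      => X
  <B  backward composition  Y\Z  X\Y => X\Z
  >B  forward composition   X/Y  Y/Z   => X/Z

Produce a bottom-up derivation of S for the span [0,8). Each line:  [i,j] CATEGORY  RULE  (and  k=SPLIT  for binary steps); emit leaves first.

[0,1] N  lex  "every"
[1,2] (N/NP)\N  lex  "under"
[0,2] N/NP  <  k=1
[2,3] NP  lex  "often"
[0,3] N  >  k=2
[3,4] NP\N  lex  "saw"
[0,4] NP  <  k=3
[4,5] S\NP  lex  "built"
[5,6] N/N  lex  "no"
[6,7] N/NP  lex  "bone"
[5,7] N/NP  >B  k=6
[7,8] (S\S)\(N/NP)  lex  "city"
[5,8] S\S  <  k=7
[4,8] S\NP  <B  k=5
[0,8] S  <  k=4

[0,8] S   <
  [0,4] NP   <
    [0,3] N   >
      [0,2] N/NP   <
        [0,1] "every" : N
        [1,2] "under" : (N/NP)\N
      [2,3] "often" : NP
    [3,4] "saw" : NP\N
  [4,8] S\NP   <B
    [4,5] "built" : S\NP
    [5,8] S\S   <
      [5,7] N/NP   >B
        [5,6] "no" : N/N
        [6,7] "bone" : N/NP
      [7,8] "city" : (S\S)\(N/NP)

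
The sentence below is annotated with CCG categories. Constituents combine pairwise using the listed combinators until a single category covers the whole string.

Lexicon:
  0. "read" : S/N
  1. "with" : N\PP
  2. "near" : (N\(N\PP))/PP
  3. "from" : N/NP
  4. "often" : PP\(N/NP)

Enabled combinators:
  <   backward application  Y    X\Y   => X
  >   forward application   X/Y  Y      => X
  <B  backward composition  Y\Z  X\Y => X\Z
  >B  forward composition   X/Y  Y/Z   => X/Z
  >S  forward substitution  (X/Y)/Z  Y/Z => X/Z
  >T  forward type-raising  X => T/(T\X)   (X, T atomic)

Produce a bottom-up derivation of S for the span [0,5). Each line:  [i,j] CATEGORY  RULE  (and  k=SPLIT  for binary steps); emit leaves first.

[0,5] S   >
  [0,1] "read" : S/N
  [1,5] N   <
    [1,2] "with" : N\PP
    [2,5] N\(N\PP)   >
      [2,3] "near" : (N\(N\PP))/PP
      [3,5] PP   <
        [3,4] "from" : N/NP
        [4,5] "often" : PP\(N/NP)

[0,1] S/N  lex  "read"
[1,2] N\PP  lex  "with"
[2,3] (N\(N\PP))/PP  lex  "near"
[3,4] N/NP  lex  "from"
[4,5] PP\(N/NP)  lex  "often"
[3,5] PP  <  k=4
[2,5] N\(N\PP)  >  k=3
[1,5] N  <  k=2
[0,5] S  >  k=1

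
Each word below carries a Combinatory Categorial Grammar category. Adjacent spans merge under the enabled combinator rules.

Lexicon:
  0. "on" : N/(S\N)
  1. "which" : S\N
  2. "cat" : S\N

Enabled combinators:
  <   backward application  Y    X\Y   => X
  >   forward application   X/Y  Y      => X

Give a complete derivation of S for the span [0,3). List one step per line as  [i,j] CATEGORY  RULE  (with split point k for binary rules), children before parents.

[0,3] S   <
  [0,2] N   >
    [0,1] "on" : N/(S\N)
    [1,2] "which" : S\N
  [2,3] "cat" : S\N

[0,1] N/(S\N)  lex  "on"
[1,2] S\N  lex  "which"
[0,2] N  >  k=1
[2,3] S\N  lex  "cat"
[0,3] S  <  k=2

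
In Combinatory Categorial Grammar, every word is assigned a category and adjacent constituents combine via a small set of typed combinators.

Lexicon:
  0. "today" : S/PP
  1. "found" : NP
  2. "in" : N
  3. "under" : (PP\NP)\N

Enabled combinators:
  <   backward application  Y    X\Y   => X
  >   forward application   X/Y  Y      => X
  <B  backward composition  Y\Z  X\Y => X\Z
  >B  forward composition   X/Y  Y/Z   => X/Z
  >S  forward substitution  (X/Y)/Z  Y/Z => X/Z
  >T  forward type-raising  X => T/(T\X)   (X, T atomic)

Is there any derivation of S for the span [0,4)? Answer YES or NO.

YES

[0,4] S   >
  [0,1] "today" : S/PP
  [1,4] PP   <
    [1,2] "found" : NP
    [2,4] PP\NP   <
      [2,3] "in" : N
      [3,4] "under" : (PP\NP)\N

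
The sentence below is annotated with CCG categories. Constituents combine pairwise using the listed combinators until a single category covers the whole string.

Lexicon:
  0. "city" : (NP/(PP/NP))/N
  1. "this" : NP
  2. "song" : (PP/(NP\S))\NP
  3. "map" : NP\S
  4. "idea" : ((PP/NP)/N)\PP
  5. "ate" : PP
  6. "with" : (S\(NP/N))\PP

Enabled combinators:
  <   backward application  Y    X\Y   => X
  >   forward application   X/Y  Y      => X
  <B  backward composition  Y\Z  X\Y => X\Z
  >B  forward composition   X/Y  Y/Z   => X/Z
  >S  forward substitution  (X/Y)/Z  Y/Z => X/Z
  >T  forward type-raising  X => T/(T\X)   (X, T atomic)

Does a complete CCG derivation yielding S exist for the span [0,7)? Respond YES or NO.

YES

[0,7] S   <
  [0,5] NP/N   >S
    [0,1] "city" : (NP/(PP/NP))/N
    [1,5] (PP/NP)/N   <
      [1,4] PP   >
        [1,3] PP/(NP\S)   <
          [1,2] "this" : NP
          [2,3] "song" : (PP/(NP\S))\NP
        [3,4] "map" : NP\S
      [4,5] "idea" : ((PP/NP)/N)\PP
  [5,7] S\(NP/N)   <
    [5,6] "ate" : PP
    [6,7] "with" : (S\(NP/N))\PP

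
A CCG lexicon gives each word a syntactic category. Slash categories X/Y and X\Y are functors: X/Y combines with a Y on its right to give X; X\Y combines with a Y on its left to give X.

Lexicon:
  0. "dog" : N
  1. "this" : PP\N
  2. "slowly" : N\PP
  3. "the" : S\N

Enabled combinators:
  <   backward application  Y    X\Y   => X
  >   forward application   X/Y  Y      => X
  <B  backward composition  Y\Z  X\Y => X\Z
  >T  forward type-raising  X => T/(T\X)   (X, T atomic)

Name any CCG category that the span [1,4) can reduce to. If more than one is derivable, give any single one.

[0,4] S   >
  [0,1] S/(S\N)   >T
    [0,1] "dog" : N
  [1,4] S\N   <B
    [1,3] N\N   <B
      [1,2] "this" : PP\N
      [2,3] "slowly" : N\PP
    [3,4] "the" : S\N

S\N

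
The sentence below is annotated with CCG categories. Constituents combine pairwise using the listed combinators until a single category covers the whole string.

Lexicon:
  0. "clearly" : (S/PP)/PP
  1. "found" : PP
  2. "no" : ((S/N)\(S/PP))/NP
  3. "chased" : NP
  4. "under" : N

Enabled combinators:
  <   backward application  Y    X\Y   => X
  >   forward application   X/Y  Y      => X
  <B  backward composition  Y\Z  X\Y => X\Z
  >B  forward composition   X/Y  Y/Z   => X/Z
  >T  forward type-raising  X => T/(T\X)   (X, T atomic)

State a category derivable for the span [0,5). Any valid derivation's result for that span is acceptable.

S

[0,5] S   >
  [0,4] S/N   <
    [0,2] S/PP   >
      [0,1] "clearly" : (S/PP)/PP
      [1,2] "found" : PP
    [2,4] (S/N)\(S/PP)   >
      [2,3] "no" : ((S/N)\(S/PP))/NP
      [3,4] "chased" : NP
  [4,5] "under" : N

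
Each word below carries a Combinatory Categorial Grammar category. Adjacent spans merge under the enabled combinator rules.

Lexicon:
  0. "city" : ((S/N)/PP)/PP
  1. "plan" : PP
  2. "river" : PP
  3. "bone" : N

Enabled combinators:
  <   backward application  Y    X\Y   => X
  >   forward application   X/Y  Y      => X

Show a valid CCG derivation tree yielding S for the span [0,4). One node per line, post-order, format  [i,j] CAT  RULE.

[0,4] S   >
  [0,3] S/N   >
    [0,2] (S/N)/PP   >
      [0,1] "city" : ((S/N)/PP)/PP
      [1,2] "plan" : PP
    [2,3] "river" : PP
  [3,4] "bone" : N

[0,1] ((S/N)/PP)/PP  lex  "city"
[1,2] PP  lex  "plan"
[0,2] (S/N)/PP  >  k=1
[2,3] PP  lex  "river"
[0,3] S/N  >  k=2
[3,4] N  lex  "bone"
[0,4] S  >  k=3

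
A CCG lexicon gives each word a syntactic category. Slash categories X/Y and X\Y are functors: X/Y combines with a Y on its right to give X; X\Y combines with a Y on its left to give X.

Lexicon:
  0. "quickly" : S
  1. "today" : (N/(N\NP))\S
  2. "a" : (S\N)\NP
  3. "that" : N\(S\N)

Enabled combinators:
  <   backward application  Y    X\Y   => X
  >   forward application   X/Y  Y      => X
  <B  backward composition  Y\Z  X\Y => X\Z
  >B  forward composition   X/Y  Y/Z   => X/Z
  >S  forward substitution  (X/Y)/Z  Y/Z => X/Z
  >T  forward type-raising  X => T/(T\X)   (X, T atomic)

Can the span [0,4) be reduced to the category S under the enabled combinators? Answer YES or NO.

S (N/(N\NP))\S (S\N)\NP N\(S\N)
CKY chart[0,4] = {N, N/(N\N), NP/(NP\N), PP/(PP\N), S/(S\N)}; S ∉ chart

NO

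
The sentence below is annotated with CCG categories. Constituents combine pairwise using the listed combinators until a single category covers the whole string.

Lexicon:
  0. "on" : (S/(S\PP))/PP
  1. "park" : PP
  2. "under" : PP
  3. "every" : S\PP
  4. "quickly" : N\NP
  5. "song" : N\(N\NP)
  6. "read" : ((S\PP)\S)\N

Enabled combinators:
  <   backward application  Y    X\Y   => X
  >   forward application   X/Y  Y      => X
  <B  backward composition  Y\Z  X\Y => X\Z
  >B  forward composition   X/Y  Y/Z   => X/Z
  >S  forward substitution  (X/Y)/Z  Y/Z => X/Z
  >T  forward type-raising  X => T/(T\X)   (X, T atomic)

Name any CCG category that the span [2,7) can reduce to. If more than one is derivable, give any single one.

[0,7] S   >
  [0,2] S/(S\PP)   >
    [0,1] "on" : (S/(S\PP))/PP
    [1,2] "park" : PP
  [2,7] S\PP   <
    [2,4] S   <
      [2,3] "under" : PP
      [3,4] "every" : S\PP
    [4,7] (S\PP)\S   <
      [4,6] N   <
        [4,5] "quickly" : N\NP
        [5,6] "song" : N\(N\NP)
      [6,7] "read" : ((S\PP)\S)\N

S\PP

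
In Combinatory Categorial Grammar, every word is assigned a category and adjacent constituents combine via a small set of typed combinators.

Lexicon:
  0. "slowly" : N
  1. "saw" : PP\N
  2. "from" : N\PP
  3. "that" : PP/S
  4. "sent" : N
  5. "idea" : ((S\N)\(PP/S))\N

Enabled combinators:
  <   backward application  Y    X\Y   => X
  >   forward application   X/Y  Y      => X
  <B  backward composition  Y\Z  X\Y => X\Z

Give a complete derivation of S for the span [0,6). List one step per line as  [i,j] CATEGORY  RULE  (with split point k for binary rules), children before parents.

[0,6] S   <
  [0,3] N   <
    [0,2] PP   <
      [0,1] "slowly" : N
      [1,2] "saw" : PP\N
    [2,3] "from" : N\PP
  [3,6] S\N   <
    [3,4] "that" : PP/S
    [4,6] (S\N)\(PP/S)   <
      [4,5] "sent" : N
      [5,6] "idea" : ((S\N)\(PP/S))\N

[0,1] N  lex  "slowly"
[1,2] PP\N  lex  "saw"
[0,2] PP  <  k=1
[2,3] N\PP  lex  "from"
[0,3] N  <  k=2
[3,4] PP/S  lex  "that"
[4,5] N  lex  "sent"
[5,6] ((S\N)\(PP/S))\N  lex  "idea"
[4,6] (S\N)\(PP/S)  <  k=5
[3,6] S\N  <  k=4
[0,6] S  <  k=3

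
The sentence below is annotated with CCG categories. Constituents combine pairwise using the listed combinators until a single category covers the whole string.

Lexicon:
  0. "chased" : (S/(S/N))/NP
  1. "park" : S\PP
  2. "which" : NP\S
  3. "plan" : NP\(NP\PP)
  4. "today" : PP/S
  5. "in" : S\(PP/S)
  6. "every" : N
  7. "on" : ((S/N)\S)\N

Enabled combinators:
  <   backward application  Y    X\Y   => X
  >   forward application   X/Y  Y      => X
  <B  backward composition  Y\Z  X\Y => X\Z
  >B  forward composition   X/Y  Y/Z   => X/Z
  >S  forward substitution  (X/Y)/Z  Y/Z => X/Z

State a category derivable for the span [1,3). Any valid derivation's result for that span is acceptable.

NP\PP

[0,8] S   >
  [0,4] S/(S/N)   >
    [0,1] "chased" : (S/(S/N))/NP
    [1,4] NP   <
      [1,3] NP\PP   <B
        [1,2] "park" : S\PP
        [2,3] "which" : NP\S
      [3,4] "plan" : NP\(NP\PP)
  [4,8] S/N   <
    [4,6] S   <
      [4,5] "today" : PP/S
      [5,6] "in" : S\(PP/S)
    [6,8] (S/N)\S   <
      [6,7] "every" : N
      [7,8] "on" : ((S/N)\S)\N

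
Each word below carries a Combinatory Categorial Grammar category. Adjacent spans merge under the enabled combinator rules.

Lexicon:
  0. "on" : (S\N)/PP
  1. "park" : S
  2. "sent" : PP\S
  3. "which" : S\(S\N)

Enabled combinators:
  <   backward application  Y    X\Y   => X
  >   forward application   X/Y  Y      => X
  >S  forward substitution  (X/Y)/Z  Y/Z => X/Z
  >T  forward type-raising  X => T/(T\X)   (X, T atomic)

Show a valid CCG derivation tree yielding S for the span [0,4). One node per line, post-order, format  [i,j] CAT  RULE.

[0,4] S   <
  [0,3] S\N   >
    [0,1] "on" : (S\N)/PP
    [1,3] PP   >
      [1,2] PP/(PP\S)   >T
        [1,2] "park" : S
      [2,3] "sent" : PP\S
  [3,4] "which" : S\(S\N)

[0,1] (S\N)/PP  lex  "on"
[1,2] S  lex  "park"
[1,2] PP/(PP\S)  >T
[2,3] PP\S  lex  "sent"
[1,3] PP  >  k=2
[0,3] S\N  >  k=1
[3,4] S\(S\N)  lex  "which"
[0,4] S  <  k=3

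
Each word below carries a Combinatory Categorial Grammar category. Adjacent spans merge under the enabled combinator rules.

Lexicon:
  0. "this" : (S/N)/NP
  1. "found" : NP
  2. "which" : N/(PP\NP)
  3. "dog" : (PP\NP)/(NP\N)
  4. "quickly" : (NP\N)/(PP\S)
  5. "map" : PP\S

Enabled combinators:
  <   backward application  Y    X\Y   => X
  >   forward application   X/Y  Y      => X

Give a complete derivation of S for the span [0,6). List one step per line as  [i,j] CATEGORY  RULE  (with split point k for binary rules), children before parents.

[0,6] S   >
  [0,2] S/N   >
    [0,1] "this" : (S/N)/NP
    [1,2] "found" : NP
  [2,6] N   >
    [2,3] "which" : N/(PP\NP)
    [3,6] PP\NP   >
      [3,4] "dog" : (PP\NP)/(NP\N)
      [4,6] NP\N   >
        [4,5] "quickly" : (NP\N)/(PP\S)
        [5,6] "map" : PP\S

[0,1] (S/N)/NP  lex  "this"
[1,2] NP  lex  "found"
[0,2] S/N  >  k=1
[2,3] N/(PP\NP)  lex  "which"
[3,4] (PP\NP)/(NP\N)  lex  "dog"
[4,5] (NP\N)/(PP\S)  lex  "quickly"
[5,6] PP\S  lex  "map"
[4,6] NP\N  >  k=5
[3,6] PP\NP  >  k=4
[2,6] N  >  k=3
[0,6] S  >  k=2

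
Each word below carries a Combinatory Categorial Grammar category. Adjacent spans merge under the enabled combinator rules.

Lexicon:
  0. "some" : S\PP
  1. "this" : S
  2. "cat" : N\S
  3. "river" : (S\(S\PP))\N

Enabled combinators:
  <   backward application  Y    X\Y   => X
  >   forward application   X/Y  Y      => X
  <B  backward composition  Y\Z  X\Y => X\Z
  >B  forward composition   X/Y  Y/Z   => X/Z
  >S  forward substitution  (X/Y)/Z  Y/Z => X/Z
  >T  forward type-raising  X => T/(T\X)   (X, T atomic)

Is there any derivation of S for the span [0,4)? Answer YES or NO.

[0,4] S   <
  [0,1] "some" : S\PP
  [1,4] S\(S\PP)   <
    [1,3] N   >
      [1,2] N/(N\S)   >T
        [1,2] "this" : S
      [2,3] "cat" : N\S
    [3,4] "river" : (S\(S\PP))\N

YES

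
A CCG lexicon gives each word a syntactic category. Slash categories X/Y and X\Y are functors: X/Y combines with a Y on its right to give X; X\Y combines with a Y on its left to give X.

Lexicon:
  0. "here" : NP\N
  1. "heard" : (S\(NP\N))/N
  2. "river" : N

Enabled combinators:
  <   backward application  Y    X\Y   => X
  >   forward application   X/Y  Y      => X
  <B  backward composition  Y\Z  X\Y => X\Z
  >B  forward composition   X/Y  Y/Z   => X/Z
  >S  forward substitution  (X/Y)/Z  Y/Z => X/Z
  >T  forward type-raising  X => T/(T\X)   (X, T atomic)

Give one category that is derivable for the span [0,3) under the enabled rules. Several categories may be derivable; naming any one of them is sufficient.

S

[0,3] S   <
  [0,1] "here" : NP\N
  [1,3] S\(NP\N)   >
    [1,2] "heard" : (S\(NP\N))/N
    [2,3] "river" : N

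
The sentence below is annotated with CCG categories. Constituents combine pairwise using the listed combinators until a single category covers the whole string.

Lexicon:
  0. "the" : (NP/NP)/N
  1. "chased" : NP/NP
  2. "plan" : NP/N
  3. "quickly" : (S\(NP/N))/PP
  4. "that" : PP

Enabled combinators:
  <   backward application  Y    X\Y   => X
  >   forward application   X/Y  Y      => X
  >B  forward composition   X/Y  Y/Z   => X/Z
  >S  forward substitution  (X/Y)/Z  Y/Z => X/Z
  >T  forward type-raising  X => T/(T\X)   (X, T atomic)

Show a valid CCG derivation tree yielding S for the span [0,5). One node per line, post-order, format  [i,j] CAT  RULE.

[0,5] S   <
  [0,3] NP/N   >S
    [0,1] "the" : (NP/NP)/N
    [1,3] NP/N   >B
      [1,2] "chased" : NP/NP
      [2,3] "plan" : NP/N
  [3,5] S\(NP/N)   >
    [3,4] "quickly" : (S\(NP/N))/PP
    [4,5] "that" : PP

[0,1] (NP/NP)/N  lex  "the"
[1,2] NP/NP  lex  "chased"
[2,3] NP/N  lex  "plan"
[1,3] NP/N  >B  k=2
[0,3] NP/N  >S  k=1
[3,4] (S\(NP/N))/PP  lex  "quickly"
[4,5] PP  lex  "that"
[3,5] S\(NP/N)  >  k=4
[0,5] S  <  k=3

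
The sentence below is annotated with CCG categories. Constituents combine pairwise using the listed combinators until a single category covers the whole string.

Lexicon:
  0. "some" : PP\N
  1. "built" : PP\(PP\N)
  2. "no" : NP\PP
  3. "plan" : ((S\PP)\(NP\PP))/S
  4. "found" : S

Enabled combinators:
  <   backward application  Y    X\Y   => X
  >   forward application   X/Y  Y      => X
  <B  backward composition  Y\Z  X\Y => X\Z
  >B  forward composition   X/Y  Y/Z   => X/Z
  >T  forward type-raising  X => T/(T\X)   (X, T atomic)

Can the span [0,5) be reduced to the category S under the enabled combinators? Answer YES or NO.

YES

[0,5] S   <
  [0,2] PP   <
    [0,1] "some" : PP\N
    [1,2] "built" : PP\(PP\N)
  [2,5] S\PP   <
    [2,3] "no" : NP\PP
    [3,5] (S\PP)\(NP\PP)   >
      [3,4] "plan" : ((S\PP)\(NP\PP))/S
      [4,5] "found" : S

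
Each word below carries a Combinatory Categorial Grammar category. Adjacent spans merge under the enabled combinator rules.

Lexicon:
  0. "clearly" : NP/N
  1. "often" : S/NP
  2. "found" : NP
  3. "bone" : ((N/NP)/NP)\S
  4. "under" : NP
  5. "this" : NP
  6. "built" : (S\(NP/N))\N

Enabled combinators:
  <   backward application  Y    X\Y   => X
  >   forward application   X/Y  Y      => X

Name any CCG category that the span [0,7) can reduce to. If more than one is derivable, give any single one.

S

[0,7] S   <
  [0,1] "clearly" : NP/N
  [1,7] S\(NP/N)   <
    [1,6] N   >
      [1,5] N/NP   >
        [1,4] (N/NP)/NP   <
          [1,3] S   >
            [1,2] "often" : S/NP
            [2,3] "found" : NP
          [3,4] "bone" : ((N/NP)/NP)\S
        [4,5] "under" : NP
      [5,6] "this" : NP
    [6,7] "built" : (S\(NP/N))\N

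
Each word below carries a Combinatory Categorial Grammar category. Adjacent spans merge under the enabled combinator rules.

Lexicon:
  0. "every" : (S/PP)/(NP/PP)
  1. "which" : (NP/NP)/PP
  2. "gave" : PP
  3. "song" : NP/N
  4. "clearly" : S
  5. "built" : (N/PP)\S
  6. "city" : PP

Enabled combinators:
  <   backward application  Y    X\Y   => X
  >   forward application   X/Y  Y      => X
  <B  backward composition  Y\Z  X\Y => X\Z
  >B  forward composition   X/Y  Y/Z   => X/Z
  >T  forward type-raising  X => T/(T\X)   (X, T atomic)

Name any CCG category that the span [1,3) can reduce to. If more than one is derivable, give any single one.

NP/NP

[0,7] S   >
  [0,6] S/PP   >
    [0,1] "every" : (S/PP)/(NP/PP)
    [1,6] NP/PP   >B
      [1,4] NP/N   >B
        [1,3] NP/NP   >
          [1,2] "which" : (NP/NP)/PP
          [2,3] "gave" : PP
        [3,4] "song" : NP/N
      [4,6] N/PP   <
        [4,5] "clearly" : S
        [5,6] "built" : (N/PP)\S
  [6,7] "city" : PP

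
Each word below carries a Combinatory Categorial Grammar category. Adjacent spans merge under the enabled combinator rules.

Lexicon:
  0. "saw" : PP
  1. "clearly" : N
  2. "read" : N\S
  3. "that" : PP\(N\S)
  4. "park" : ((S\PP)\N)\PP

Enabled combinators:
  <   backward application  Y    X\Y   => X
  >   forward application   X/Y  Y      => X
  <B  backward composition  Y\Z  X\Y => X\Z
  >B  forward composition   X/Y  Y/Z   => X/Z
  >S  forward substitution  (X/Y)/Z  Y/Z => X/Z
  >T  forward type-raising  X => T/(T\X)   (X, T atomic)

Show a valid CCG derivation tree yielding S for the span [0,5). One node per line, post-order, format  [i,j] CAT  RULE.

[0,5] S   >
  [0,1] S/(S\PP)   >T
    [0,1] "saw" : PP
  [1,5] S\PP   <
    [1,2] "clearly" : N
    [2,5] (S\PP)\N   <
      [2,4] PP   <
        [2,3] "read" : N\S
        [3,4] "that" : PP\(N\S)
      [4,5] "park" : ((S\PP)\N)\PP

[0,1] PP  lex  "saw"
[0,1] S/(S\PP)  >T
[1,2] N  lex  "clearly"
[2,3] N\S  lex  "read"
[3,4] PP\(N\S)  lex  "that"
[2,4] PP  <  k=3
[4,5] ((S\PP)\N)\PP  lex  "park"
[2,5] (S\PP)\N  <  k=4
[1,5] S\PP  <  k=2
[0,5] S  >  k=1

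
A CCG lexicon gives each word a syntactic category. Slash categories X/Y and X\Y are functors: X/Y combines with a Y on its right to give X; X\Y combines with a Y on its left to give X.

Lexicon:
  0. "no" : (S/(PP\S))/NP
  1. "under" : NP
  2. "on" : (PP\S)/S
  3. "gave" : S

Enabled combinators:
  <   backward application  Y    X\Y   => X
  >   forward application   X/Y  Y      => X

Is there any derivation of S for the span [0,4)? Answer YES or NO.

YES

[0,4] S   >
  [0,2] S/(PP\S)   >
    [0,1] "no" : (S/(PP\S))/NP
    [1,2] "under" : NP
  [2,4] PP\S   >
    [2,3] "on" : (PP\S)/S
    [3,4] "gave" : S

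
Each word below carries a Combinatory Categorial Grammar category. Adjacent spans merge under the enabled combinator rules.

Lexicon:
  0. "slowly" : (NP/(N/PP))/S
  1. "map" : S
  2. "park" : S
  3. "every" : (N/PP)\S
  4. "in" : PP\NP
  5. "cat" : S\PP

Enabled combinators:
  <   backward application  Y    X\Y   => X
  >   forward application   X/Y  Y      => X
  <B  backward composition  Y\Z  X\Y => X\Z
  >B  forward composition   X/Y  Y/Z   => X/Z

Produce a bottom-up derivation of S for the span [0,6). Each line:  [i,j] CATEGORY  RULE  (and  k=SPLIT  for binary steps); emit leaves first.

[0,1] (NP/(N/PP))/S  lex  "slowly"
[1,2] S  lex  "map"
[0,2] NP/(N/PP)  >  k=1
[2,3] S  lex  "park"
[3,4] (N/PP)\S  lex  "every"
[2,4] N/PP  <  k=3
[0,4] NP  >  k=2
[4,5] PP\NP  lex  "in"
[0,5] PP  <  k=4
[5,6] S\PP  lex  "cat"
[0,6] S  <  k=5

[0,6] S   <
  [0,5] PP   <
    [0,4] NP   >
      [0,2] NP/(N/PP)   >
        [0,1] "slowly" : (NP/(N/PP))/S
        [1,2] "map" : S
      [2,4] N/PP   <
        [2,3] "park" : S
        [3,4] "every" : (N/PP)\S
    [4,5] "in" : PP\NP
  [5,6] "cat" : S\PP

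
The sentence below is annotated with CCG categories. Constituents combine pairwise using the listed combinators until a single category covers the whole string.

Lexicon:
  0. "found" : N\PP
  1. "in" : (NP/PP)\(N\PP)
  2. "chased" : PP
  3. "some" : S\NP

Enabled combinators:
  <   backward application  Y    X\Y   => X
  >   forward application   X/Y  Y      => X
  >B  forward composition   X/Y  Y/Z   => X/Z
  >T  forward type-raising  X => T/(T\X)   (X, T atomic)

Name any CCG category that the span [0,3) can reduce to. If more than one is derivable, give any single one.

[0,4] S   <
  [0,3] NP   >
    [0,2] NP/PP   <
      [0,1] "found" : N\PP
      [1,2] "in" : (NP/PP)\(N\PP)
    [2,3] "chased" : PP
  [3,4] "some" : S\NP

NP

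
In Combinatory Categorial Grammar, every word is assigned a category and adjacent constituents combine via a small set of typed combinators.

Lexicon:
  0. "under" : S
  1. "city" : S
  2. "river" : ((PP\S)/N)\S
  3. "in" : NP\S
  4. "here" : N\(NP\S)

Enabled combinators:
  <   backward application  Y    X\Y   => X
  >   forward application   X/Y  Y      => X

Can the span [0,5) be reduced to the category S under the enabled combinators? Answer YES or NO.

NO

S S ((PP\S)/N)\S NP\S N\(NP\S)
CKY chart[0,5] = {PP}; S ∉ chart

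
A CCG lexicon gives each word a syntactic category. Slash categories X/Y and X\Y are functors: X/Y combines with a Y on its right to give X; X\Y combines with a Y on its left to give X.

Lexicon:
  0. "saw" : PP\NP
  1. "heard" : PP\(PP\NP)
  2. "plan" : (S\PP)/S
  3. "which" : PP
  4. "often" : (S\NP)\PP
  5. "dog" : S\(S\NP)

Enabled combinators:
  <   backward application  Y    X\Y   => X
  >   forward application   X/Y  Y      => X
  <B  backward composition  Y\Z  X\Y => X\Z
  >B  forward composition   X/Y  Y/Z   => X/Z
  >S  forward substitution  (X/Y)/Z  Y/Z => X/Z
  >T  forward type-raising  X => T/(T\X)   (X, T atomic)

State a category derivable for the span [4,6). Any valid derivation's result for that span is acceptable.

S\PP

[0,6] S   <
  [0,2] PP   <
    [0,1] "saw" : PP\NP
    [1,2] "heard" : PP\(PP\NP)
  [2,6] S\PP   >
    [2,3] "plan" : (S\PP)/S
    [3,6] S   >
      [3,4] S/(S\PP)   >T
        [3,4] "which" : PP
      [4,6] S\PP   <B
        [4,5] "often" : (S\NP)\PP
        [5,6] "dog" : S\(S\NP)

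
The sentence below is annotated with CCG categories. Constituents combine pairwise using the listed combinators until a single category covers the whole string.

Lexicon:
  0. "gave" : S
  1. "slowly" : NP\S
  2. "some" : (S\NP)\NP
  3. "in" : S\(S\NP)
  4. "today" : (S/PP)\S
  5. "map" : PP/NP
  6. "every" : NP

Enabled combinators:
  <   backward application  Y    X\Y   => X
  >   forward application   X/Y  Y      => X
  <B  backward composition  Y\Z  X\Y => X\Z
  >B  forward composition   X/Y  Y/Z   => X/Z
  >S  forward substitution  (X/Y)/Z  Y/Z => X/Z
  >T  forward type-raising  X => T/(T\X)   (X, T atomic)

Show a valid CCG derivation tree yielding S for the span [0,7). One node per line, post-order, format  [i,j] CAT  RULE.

[0,7] S   >
  [0,5] S/PP   <
    [0,4] S   <
      [0,3] S\NP   <
        [0,2] NP   <
          [0,1] "gave" : S
          [1,2] "slowly" : NP\S
        [2,3] "some" : (S\NP)\NP
      [3,4] "in" : S\(S\NP)
    [4,5] "today" : (S/PP)\S
  [5,7] PP   >
    [5,6] "map" : PP/NP
    [6,7] "every" : NP

[0,1] S  lex  "gave"
[1,2] NP\S  lex  "slowly"
[0,2] NP  <  k=1
[2,3] (S\NP)\NP  lex  "some"
[0,3] S\NP  <  k=2
[3,4] S\(S\NP)  lex  "in"
[0,4] S  <  k=3
[4,5] (S/PP)\S  lex  "today"
[0,5] S/PP  <  k=4
[5,6] PP/NP  lex  "map"
[6,7] NP  lex  "every"
[5,7] PP  >  k=6
[0,7] S  >  k=5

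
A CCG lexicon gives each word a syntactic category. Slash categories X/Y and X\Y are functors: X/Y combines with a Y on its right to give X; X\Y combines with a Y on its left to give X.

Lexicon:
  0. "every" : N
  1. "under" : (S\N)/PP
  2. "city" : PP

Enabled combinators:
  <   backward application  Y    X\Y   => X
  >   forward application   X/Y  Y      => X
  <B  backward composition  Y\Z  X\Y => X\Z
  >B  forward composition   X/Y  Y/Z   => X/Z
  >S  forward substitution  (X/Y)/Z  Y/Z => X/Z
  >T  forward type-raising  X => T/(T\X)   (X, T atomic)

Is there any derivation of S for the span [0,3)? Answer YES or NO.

YES

[0,3] S   >
  [0,1] S/(S\N)   >T
    [0,1] "every" : N
  [1,3] S\N   >
    [1,2] "under" : (S\N)/PP
    [2,3] "city" : PP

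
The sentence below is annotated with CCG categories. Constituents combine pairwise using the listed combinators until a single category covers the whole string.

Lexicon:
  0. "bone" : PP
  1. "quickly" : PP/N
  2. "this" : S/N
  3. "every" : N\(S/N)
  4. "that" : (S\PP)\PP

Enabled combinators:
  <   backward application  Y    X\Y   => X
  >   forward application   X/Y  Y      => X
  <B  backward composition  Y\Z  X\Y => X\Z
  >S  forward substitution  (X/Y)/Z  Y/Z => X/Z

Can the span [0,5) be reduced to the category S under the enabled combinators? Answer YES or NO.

[0,5] S   <
  [0,1] "bone" : PP
  [1,5] S\PP   <
    [1,4] PP   >
      [1,2] "quickly" : PP/N
      [2,4] N   <
        [2,3] "this" : S/N
        [3,4] "every" : N\(S/N)
    [4,5] "that" : (S\PP)\PP

YES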